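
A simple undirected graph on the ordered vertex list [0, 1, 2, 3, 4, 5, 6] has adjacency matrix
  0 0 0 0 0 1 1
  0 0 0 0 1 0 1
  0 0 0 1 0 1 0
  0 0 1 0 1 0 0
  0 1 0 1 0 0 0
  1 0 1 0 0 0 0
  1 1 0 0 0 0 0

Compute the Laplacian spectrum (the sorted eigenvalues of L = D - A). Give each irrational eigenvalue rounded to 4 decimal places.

With the vertex order [0, 1, 2, 3, 4, 5, 6], the degrees are [2, 2, 2, 2, 2, 2, 2], giving D = diag(2, 2, 2, 2, 2, 2, 2) and L = D - A. Since every row of L sums to 0, the all-ones vector is in the kernel and 0 is an eigenvalue. The single zero eigenvalue shows the graph is connected. The largest eigenvalue, 3.8019, is at most the vertex count 7.

[0, 0.7530, 0.7530, 2.4450, 2.4450, 3.8019, 3.8019]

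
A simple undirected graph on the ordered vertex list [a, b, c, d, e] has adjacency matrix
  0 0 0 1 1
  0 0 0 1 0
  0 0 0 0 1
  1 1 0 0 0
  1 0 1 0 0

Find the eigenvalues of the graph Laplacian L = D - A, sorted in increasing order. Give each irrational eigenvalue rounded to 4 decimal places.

[0, 0.3820, 1.3820, 2.6180, 3.6180]

Reading degrees in the order [a, b, c, d, e] gives [2, 1, 1, 2, 2]; set D = diag(2, 1, 1, 2, 2) and form L = D - A. L is symmetric positive semidefinite, so every eigenvalue is real and nonnegative. The single zero eigenvalue shows the graph is connected. The largest eigenvalue, 3.6180, is at most the vertex count 5.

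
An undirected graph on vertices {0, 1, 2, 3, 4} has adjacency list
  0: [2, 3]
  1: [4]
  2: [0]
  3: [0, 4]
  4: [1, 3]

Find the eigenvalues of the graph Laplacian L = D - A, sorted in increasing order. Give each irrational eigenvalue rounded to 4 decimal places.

Reading degrees in the order [0, 1, 2, 3, 4] gives [2, 1, 1, 2, 2]; set D = diag(2, 1, 1, 2, 2) and form L = D - A. Diagonalising L (or applying a numerical eigensolver to the 5x5 matrix) gives the spectrum above. There is one zero in the spectrum, matching the 1 component.

[0, 0.3820, 1.3820, 2.6180, 3.6180]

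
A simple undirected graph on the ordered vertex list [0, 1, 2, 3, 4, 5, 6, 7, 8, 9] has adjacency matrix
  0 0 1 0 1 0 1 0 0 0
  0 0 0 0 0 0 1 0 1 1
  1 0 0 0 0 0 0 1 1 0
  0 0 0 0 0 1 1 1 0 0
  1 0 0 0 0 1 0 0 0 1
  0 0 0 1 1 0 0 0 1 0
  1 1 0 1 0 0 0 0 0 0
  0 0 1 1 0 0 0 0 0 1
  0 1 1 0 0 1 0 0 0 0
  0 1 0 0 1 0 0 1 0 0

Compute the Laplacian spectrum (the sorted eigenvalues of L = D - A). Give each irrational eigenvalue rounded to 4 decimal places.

[0, 2, 2, 2, 2, 2, 5, 5, 5, 5]

Reading degrees in the order [0, 1, 2, 3, 4, 5, 6, 7, 8, 9] gives [3, 3, 3, 3, 3, 3, 3, 3, 3, 3]; set D = diag(3, 3, 3, 3, 3, 3, 3, 3, 3, 3) and form L = D - A. Since every row of L sums to 0, the all-ones vector is in the kernel and 0 is an eigenvalue. By the matrix-tree theorem the graph has (1/10) * product of the nonzero eigenvalues = 2000 spanning trees.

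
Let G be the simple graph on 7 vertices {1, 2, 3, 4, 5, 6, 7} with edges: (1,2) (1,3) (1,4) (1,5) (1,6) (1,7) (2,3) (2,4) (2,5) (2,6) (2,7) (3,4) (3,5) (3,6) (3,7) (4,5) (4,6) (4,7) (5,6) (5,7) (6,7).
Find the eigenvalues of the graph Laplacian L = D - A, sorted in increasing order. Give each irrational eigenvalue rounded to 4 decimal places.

[0, 7, 7, 7, 7, 7, 7]

Each diagonal entry of L is the vertex degree and each off-diagonal entry is -1 where an edge is present, 0 otherwise; in the order [1, 2, 3, 4, 5, 6, 7] the diagonal is [6, 6, 6, 6, 6, 6, 6]. Diagonalising L (or applying a numerical eigensolver to the 7x7 matrix) gives the spectrum above. The single zero eigenvalue shows the graph is connected.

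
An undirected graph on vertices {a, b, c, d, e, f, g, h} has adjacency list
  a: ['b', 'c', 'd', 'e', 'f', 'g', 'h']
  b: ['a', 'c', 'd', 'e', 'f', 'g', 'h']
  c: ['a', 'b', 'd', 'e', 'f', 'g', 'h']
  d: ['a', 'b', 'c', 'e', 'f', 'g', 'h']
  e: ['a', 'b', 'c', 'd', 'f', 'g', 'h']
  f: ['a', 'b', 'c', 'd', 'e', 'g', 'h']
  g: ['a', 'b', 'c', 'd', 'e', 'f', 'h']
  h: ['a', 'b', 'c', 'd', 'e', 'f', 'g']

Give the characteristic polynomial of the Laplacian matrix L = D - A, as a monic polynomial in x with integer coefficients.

x^8 - 56x^7 + 1344x^6 - 17920x^5 + 143360x^4 - 688128x^3 + 1835008x^2 - 2097152x

Each diagonal entry of L is the vertex degree and each off-diagonal entry is -1 where an edge is present, 0 otherwise; in the order [a, b, c, d, e, f, g, h] the diagonal is [7, 7, 7, 7, 7, 7, 7, 7]. The eigenvalues of L are [0, 8, 8, 8, 8, 8, 8, 8]; the characteristic polynomial is the product of (x - lambda_i), which multiplies out to x^8 - 56x^7 + 1344x^6 - 17920x^5 + 143360x^4 - 688128x^3 + 1835008x^2 - 2097152x. The constant term is 0 because L is singular (the all-ones vector lies in its kernel). There is one zero in the spectrum, matching the 1 component. The eigenvalues sum to 56, which equals trace(L) = 2|E|.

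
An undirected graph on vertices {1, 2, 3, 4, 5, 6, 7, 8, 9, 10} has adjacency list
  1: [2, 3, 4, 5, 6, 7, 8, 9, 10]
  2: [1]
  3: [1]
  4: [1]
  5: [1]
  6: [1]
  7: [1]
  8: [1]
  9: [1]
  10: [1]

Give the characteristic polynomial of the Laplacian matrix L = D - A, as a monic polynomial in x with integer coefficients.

x^10 - 18x^9 + 108x^8 - 336x^7 + 630x^6 - 756x^5 + 588x^4 - 288x^3 + 81x^2 - 10x

Each diagonal entry of L is the vertex degree and each off-diagonal entry is -1 where an edge is present, 0 otherwise; in the order [1, 2, 3, 4, 5, 6, 7, 8, 9, 10] the diagonal is [9, 1, 1, 1, 1, 1, 1, 1, 1, 1]. L has integer entries, so p(x) = det(xI - L) has integer coefficients. Expanding the determinant yields x^10 - 18x^9 + 108x^8 - 336x^7 + 630x^6 - 756x^5 + 588x^4 - 288x^3 + 81x^2 - 10x. The constant term is 0 because L is singular (the all-ones vector lies in its kernel).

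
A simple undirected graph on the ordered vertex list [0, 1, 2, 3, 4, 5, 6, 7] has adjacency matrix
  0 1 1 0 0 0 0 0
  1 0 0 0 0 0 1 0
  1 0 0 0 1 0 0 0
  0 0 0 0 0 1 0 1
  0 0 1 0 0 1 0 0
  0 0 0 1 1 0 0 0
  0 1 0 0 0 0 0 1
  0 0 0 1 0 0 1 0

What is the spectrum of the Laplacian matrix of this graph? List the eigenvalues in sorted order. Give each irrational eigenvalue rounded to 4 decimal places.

With the vertex order [0, 1, 2, 3, 4, 5, 6, 7], the degrees are [2, 2, 2, 2, 2, 2, 2, 2], giving D = diag(2, 2, 2, 2, 2, 2, 2, 2) and L = D - A. Diagonalising L (or applying a numerical eigensolver to the 8x8 matrix) gives the spectrum above. The single zero eigenvalue shows the graph is connected. The largest eigenvalue, 4, is at most the vertex count 8. There is one zero in the spectrum, matching the 1 component.

[0, 0.5858, 0.5858, 2, 2, 3.4142, 3.4142, 4]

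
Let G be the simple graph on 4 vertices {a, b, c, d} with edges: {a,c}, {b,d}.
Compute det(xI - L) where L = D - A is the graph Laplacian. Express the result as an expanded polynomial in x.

With the vertex order [a, b, c, d], the degrees are [1, 1, 1, 1], giving D = diag(1, 1, 1, 1) and L = D - A. Computing det(xI - L) by cofactor expansion (or equivalently via sum-over-permutations) gives x^4 - 4x^3 + 4x^2. The coefficient of x^3 equals -trace(L) = -4, matching the sum of degrees. There are 2 zeros in the spectrum, matching the 2 components.

x^4 - 4x^3 + 4x^2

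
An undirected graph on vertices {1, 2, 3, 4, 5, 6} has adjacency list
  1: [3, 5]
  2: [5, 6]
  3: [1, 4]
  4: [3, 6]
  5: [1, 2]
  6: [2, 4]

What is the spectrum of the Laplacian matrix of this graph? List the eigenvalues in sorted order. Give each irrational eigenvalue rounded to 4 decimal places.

[0, 1, 1, 3, 3, 4]

Each diagonal entry of L is the vertex degree and each off-diagonal entry is -1 where an edge is present, 0 otherwise; in the order [1, 2, 3, 4, 5, 6] the diagonal is [2, 2, 2, 2, 2, 2]. The multiplicity of 0 as a Laplacian eigenvalue equals the number of connected components. By the matrix-tree theorem the graph has (1/6) * product of the nonzero eigenvalues = 6 spanning trees. The eigenvalues sum to 12, which equals trace(L) = 2|E|.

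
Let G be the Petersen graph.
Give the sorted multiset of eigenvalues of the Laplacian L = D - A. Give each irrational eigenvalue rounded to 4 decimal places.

The graph has 10 vertices and degree multiset [3, 3, 3, 3, 3, 3, 3, 3, 3, 3]; D is the diagonal matrix of degrees and L = D - A. The multiplicity of 0 as a Laplacian eigenvalue equals the number of connected components. The single zero eigenvalue shows the graph is connected.

[0, 2, 2, 2, 2, 2, 5, 5, 5, 5]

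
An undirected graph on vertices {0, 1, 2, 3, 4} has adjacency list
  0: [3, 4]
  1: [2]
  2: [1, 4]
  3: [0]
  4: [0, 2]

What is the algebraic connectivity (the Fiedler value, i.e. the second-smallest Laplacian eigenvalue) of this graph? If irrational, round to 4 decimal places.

Reading degrees in the order [0, 1, 2, 3, 4] gives [2, 1, 2, 1, 2]; set D = diag(2, 1, 2, 1, 2) and form L = D - A. The sorted Laplacian eigenvalues are [0, 0.3820, 1.3820, 2.6180, 3.6180]; the algebraic connectivity is the second entry, 0.3820. The eigenvalues sum to 8, which equals trace(L) = 2|E|.

0.3820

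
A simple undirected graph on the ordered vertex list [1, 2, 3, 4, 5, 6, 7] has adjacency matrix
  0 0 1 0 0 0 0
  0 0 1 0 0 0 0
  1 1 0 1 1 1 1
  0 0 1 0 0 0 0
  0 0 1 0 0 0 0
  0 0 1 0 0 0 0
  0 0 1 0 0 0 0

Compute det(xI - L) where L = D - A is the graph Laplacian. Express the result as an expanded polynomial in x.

x^7 - 12x^6 + 45x^5 - 80x^4 + 75x^3 - 36x^2 + 7x

With the vertex order [1, 2, 3, 4, 5, 6, 7], the degrees are [1, 1, 6, 1, 1, 1, 1], giving D = diag(1, 1, 6, 1, 1, 1, 1) and L = D - A. The eigenvalues of L are [0, 1, 1, 1, 1, 1, 7]; the characteristic polynomial is the product of (x - lambda_i), which multiplies out to x^7 - 12x^6 + 45x^5 - 80x^4 + 75x^3 - 36x^2 + 7x. Since p(0) = det(-L) = 0, x divides p(x). There is one zero in the spectrum, matching the 1 component.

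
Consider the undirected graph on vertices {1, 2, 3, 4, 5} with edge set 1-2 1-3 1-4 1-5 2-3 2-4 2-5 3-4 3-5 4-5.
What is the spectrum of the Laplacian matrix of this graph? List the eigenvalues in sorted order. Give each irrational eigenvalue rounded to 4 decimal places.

[0, 5, 5, 5, 5]

Reading degrees in the order [1, 2, 3, 4, 5] gives [4, 4, 4, 4, 4]; set D = diag(4, 4, 4, 4, 4) and form L = D - A. L is symmetric positive semidefinite, so every eigenvalue is real and nonnegative. There is one zero in the spectrum, matching the 1 component.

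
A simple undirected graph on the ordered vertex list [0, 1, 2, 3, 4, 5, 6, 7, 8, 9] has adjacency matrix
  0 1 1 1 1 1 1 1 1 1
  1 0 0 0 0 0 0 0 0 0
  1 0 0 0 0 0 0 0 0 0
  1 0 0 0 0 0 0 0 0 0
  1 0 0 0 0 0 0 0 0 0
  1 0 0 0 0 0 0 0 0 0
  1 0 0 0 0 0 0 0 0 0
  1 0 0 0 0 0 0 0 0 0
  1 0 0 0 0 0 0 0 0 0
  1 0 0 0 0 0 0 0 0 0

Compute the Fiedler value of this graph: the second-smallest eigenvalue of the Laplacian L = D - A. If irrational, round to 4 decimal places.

1

Each diagonal entry of L is the vertex degree and each off-diagonal entry is -1 where an edge is present, 0 otherwise; in the order [0, 1, 2, 3, 4, 5, 6, 7, 8, 9] the diagonal is [9, 1, 1, 1, 1, 1, 1, 1, 1, 1]. The sorted Laplacian eigenvalues are [0, 1, 1, 1, 1, 1, 1, 1, 1, 10]; the algebraic connectivity is the second entry, 1. The largest eigenvalue, 10, is at most the vertex count 10.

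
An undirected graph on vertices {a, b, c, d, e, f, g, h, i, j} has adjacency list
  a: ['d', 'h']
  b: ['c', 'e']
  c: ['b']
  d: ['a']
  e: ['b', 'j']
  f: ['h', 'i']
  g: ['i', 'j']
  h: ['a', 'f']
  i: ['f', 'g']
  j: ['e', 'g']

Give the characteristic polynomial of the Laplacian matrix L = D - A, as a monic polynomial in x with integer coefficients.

x^10 - 18x^9 + 136x^8 - 560x^7 + 1365x^6 - 2002x^5 + 1716x^4 - 792x^3 + 165x^2 - 10x

Reading degrees in the order [a, b, c, d, e, f, g, h, i, j] gives [2, 2, 1, 1, 2, 2, 2, 2, 2, 2]; set D = diag(2, 2, 1, 1, 2, 2, 2, 2, 2, 2) and form L = D - A. L has integer entries, so p(x) = det(xI - L) has integer coefficients. Expanding the determinant yields x^10 - 18x^9 + 136x^8 - 560x^7 + 1365x^6 - 2002x^5 + 1716x^4 - 792x^3 + 165x^2 - 10x. The coefficient of x^9 equals -trace(L) = -18, matching the sum of degrees.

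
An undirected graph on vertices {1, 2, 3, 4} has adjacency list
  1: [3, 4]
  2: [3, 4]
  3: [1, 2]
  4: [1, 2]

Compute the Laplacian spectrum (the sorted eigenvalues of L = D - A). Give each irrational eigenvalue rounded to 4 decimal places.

Reading degrees in the order [1, 2, 3, 4] gives [2, 2, 2, 2]; set D = diag(2, 2, 2, 2) and form L = D - A. Since every row of L sums to 0, the all-ones vector is in the kernel and 0 is an eigenvalue. The single zero eigenvalue shows the graph is connected. By the matrix-tree theorem the graph has (1/4) * product of the nonzero eigenvalues = 4 spanning trees.

[0, 2, 2, 4]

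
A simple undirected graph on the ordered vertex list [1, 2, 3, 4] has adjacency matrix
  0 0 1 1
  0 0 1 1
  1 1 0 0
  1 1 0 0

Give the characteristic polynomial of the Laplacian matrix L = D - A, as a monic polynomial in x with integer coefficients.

x^4 - 8x^3 + 20x^2 - 16x

Each diagonal entry of L is the vertex degree and each off-diagonal entry is -1 where an edge is present, 0 otherwise; in the order [1, 2, 3, 4] the diagonal is [2, 2, 2, 2]. Computing det(xI - L) by cofactor expansion (or equivalently via sum-over-permutations) gives x^4 - 8x^3 + 20x^2 - 16x. The coefficient of x^3 equals -trace(L) = -8, matching the sum of degrees. The largest eigenvalue, 4, is at most the vertex count 4.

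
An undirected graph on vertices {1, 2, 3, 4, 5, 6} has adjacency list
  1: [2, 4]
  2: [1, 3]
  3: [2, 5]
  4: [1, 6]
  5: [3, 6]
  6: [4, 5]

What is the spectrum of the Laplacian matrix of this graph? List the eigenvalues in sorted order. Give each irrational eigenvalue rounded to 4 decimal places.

[0, 1, 1, 3, 3, 4]

Reading degrees in the order [1, 2, 3, 4, 5, 6] gives [2, 2, 2, 2, 2, 2]; set D = diag(2, 2, 2, 2, 2, 2) and form L = D - A. L is symmetric positive semidefinite, so every eigenvalue is real and nonnegative. The largest eigenvalue, 4, is at most the vertex count 6.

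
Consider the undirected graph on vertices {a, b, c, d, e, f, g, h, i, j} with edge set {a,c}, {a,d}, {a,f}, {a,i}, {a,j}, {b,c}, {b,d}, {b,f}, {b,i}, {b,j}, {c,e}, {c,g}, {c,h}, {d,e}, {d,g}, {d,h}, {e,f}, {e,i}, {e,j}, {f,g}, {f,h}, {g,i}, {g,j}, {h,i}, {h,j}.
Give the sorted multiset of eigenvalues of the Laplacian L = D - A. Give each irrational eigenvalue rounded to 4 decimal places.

Reading degrees in the order [a, b, c, d, e, f, g, h, i, j] gives [5, 5, 5, 5, 5, 5, 5, 5, 5, 5]; set D = diag(5, 5, 5, 5, 5, 5, 5, 5, 5, 5) and form L = D - A. The multiplicity of 0 as a Laplacian eigenvalue equals the number of connected components. By the matrix-tree theorem the graph has (1/10) * product of the nonzero eigenvalues = 390625 spanning trees. There is one zero in the spectrum, matching the 1 component.

[0, 5, 5, 5, 5, 5, 5, 5, 5, 10]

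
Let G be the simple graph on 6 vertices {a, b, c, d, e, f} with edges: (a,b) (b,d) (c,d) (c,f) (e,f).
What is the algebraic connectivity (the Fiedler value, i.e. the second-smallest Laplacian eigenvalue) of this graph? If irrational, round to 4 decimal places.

With the vertex order [a, b, c, d, e, f], the degrees are [1, 2, 2, 2, 1, 2], giving D = diag(1, 2, 2, 2, 1, 2) and L = D - A. Computing the eigenvalues of L and sorting gives [0, 0.2679, 1, 2, 3, 3.7321]. The Fiedler value lambda_2 = 0.2679 is strictly positive, so the graph is connected. By the matrix-tree theorem the graph has (1/6) * product of the nonzero eigenvalues = 1 spanning tree.

0.2679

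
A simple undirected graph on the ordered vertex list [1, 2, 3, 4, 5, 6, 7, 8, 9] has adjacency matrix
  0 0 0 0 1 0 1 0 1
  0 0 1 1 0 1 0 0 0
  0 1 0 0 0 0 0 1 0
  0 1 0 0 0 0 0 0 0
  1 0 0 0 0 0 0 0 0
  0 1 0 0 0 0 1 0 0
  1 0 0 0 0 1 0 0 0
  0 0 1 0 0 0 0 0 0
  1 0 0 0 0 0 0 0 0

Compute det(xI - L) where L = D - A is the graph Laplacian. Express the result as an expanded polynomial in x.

Each diagonal entry of L is the vertex degree and each off-diagonal entry is -1 where an edge is present, 0 otherwise; in the order [1, 2, 3, 4, 5, 6, 7, 8, 9] the diagonal is [3, 3, 2, 1, 1, 2, 2, 1, 1]. L has integer entries, so p(x) = det(xI - L) has integer coefficients. Expanding the determinant yields x^9 - 16x^8 + 103x^7 - 344x^6 + 643x^5 - 678x^4 + 386x^3 - 104x^2 + 9x. Since p(0) = det(-L) = 0, x divides p(x). By the matrix-tree theorem the graph has (1/9) * product of the nonzero eigenvalues = 1 spanning tree.

x^9 - 16x^8 + 103x^7 - 344x^6 + 643x^5 - 678x^4 + 386x^3 - 104x^2 + 9x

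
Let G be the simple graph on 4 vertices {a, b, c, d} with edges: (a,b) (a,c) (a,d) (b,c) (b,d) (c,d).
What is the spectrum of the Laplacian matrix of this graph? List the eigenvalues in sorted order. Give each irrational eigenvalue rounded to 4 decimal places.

[0, 4, 4, 4]

Each diagonal entry of L is the vertex degree and each off-diagonal entry is -1 where an edge is present, 0 otherwise; in the order [a, b, c, d] the diagonal is [3, 3, 3, 3]. Since every row of L sums to 0, the all-ones vector is in the kernel and 0 is an eigenvalue. By the matrix-tree theorem the graph has (1/4) * product of the nonzero eigenvalues = 16 spanning trees.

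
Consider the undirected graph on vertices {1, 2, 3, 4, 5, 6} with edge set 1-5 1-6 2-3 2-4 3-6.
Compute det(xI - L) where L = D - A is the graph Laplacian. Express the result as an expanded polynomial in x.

x^6 - 10x^5 + 36x^4 - 56x^3 + 35x^2 - 6x

Each diagonal entry of L is the vertex degree and each off-diagonal entry is -1 where an edge is present, 0 otherwise; in the order [1, 2, 3, 4, 5, 6] the diagonal is [2, 2, 2, 1, 1, 2]. L has integer entries, so p(x) = det(xI - L) has integer coefficients. Expanding the determinant yields x^6 - 10x^5 + 36x^4 - 56x^3 + 35x^2 - 6x. The constant term is 0 because L is singular (the all-ones vector lies in its kernel). The largest eigenvalue, 3.7321, is at most the vertex count 6.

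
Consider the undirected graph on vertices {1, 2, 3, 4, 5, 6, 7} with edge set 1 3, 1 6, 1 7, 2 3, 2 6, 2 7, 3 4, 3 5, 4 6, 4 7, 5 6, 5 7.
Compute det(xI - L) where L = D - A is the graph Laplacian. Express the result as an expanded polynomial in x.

x^7 - 24x^6 + 234x^5 - 1192x^4 + 3357x^3 - 4968x^2 + 3024x

Each diagonal entry of L is the vertex degree and each off-diagonal entry is -1 where an edge is present, 0 otherwise; in the order [1, 2, 3, 4, 5, 6, 7] the diagonal is [3, 3, 4, 3, 3, 4, 4]. Computing det(xI - L) by cofactor expansion (or equivalently via sum-over-permutations) gives x^7 - 24x^6 + 234x^5 - 1192x^4 + 3357x^3 - 4968x^2 + 3024x. Since p(0) = det(-L) = 0, x divides p(x). The largest eigenvalue, 7, is at most the vertex count 7.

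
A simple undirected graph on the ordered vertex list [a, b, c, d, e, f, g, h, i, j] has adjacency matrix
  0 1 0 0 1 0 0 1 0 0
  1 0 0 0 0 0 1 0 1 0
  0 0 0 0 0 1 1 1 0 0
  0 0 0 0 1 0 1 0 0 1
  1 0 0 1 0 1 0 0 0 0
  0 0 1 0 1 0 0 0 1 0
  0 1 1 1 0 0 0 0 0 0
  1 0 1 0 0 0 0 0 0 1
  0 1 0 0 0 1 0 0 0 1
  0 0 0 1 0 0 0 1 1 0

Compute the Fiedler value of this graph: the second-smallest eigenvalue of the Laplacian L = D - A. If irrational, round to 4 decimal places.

2

Each diagonal entry of L is the vertex degree and each off-diagonal entry is -1 where an edge is present, 0 otherwise; in the order [a, b, c, d, e, f, g, h, i, j] the diagonal is [3, 3, 3, 3, 3, 3, 3, 3, 3, 3]. The smallest Laplacian eigenvalue is always 0. The next one, lambda_2 = 2, measures how hard the graph is to disconnect: larger values mean better connectivity. By the matrix-tree theorem the graph has (1/10) * product of the nonzero eigenvalues = 2000 spanning trees.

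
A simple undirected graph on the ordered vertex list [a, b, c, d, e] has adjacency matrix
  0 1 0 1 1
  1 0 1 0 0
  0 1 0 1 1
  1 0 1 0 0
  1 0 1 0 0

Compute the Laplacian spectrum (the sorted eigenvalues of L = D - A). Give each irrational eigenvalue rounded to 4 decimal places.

With the vertex order [a, b, c, d, e], the degrees are [3, 2, 3, 2, 2], giving D = diag(3, 2, 3, 2, 2) and L = D - A. Since every row of L sums to 0, the all-ones vector is in the kernel and 0 is an eigenvalue. The single zero eigenvalue shows the graph is connected. By the matrix-tree theorem the graph has (1/5) * product of the nonzero eigenvalues = 12 spanning trees. The eigenvalues sum to 12, which equals trace(L) = 2|E|.

[0, 2, 2, 3, 5]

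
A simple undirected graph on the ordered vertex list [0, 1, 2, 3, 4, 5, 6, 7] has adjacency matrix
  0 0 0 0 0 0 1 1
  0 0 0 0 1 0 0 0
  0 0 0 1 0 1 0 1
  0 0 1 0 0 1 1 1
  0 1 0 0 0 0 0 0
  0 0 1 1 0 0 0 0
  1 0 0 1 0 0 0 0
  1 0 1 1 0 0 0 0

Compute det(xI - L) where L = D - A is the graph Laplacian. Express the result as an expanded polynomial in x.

With the vertex order [0, 1, 2, 3, 4, 5, 6, 7], the degrees are [2, 1, 3, 4, 1, 2, 2, 3], giving D = diag(2, 1, 3, 4, 1, 2, 2, 3) and L = D - A. Computing det(xI - L) by cofactor expansion (or equivalently via sum-over-permutations) gives x^8 - 18x^7 + 129x^6 - 470x^5 + 916x^4 - 902x^3 + 348x^2. Since p(0) = det(-L) = 0, x divides p(x). There are 2 zeros in the spectrum, matching the 2 components.

x^8 - 18x^7 + 129x^6 - 470x^5 + 916x^4 - 902x^3 + 348x^2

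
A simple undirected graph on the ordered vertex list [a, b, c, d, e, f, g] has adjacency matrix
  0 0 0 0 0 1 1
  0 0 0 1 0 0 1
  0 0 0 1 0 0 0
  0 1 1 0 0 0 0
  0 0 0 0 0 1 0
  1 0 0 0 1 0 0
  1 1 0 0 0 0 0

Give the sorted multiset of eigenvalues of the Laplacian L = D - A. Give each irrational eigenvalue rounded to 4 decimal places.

[0, 0.1981, 0.7530, 1.5550, 2.4450, 3.2470, 3.8019]

Each diagonal entry of L is the vertex degree and each off-diagonal entry is -1 where an edge is present, 0 otherwise; in the order [a, b, c, d, e, f, g] the diagonal is [2, 2, 1, 2, 1, 2, 2]. Since every row of L sums to 0, the all-ones vector is in the kernel and 0 is an eigenvalue. There is one zero in the spectrum, matching the 1 component.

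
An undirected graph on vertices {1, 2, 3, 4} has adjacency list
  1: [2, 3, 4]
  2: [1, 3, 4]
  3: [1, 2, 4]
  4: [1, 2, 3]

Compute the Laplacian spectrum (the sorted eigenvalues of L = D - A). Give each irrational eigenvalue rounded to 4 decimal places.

[0, 4, 4, 4]

Each diagonal entry of L is the vertex degree and each off-diagonal entry is -1 where an edge is present, 0 otherwise; in the order [1, 2, 3, 4] the diagonal is [3, 3, 3, 3]. L is symmetric positive semidefinite, so every eigenvalue is real and nonnegative. The single zero eigenvalue shows the graph is connected. There is one zero in the spectrum, matching the 1 component.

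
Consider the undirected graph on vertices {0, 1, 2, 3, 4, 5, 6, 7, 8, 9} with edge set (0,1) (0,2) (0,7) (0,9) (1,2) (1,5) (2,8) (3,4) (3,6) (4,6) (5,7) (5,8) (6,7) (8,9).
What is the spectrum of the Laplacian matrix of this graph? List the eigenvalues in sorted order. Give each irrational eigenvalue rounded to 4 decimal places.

Each diagonal entry of L is the vertex degree and each off-diagonal entry is -1 where an edge is present, 0 otherwise; in the order [0, 1, 2, 3, 4, 5, 6, 7, 8, 9] the diagonal is [4, 3, 3, 2, 2, 3, 3, 3, 3, 2]. The multiplicity of 0 as a Laplacian eigenvalue equals the number of connected components.

[0, 0.2701, 1.6999, 2.2040, 2.6010, 3, 3.2719, 4.1307, 5.2064, 5.6160]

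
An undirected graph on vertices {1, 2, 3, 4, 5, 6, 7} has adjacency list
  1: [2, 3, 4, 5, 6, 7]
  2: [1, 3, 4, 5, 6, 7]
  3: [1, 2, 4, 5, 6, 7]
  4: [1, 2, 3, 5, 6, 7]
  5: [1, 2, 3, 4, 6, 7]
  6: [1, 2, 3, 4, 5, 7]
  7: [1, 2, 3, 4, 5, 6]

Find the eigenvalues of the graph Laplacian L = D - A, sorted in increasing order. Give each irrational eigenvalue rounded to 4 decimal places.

[0, 7, 7, 7, 7, 7, 7]

Each diagonal entry of L is the vertex degree and each off-diagonal entry is -1 where an edge is present, 0 otherwise; in the order [1, 2, 3, 4, 5, 6, 7] the diagonal is [6, 6, 6, 6, 6, 6, 6]. The multiplicity of 0 as a Laplacian eigenvalue equals the number of connected components. The eigenvalues sum to 42, which equals trace(L) = 2|E|.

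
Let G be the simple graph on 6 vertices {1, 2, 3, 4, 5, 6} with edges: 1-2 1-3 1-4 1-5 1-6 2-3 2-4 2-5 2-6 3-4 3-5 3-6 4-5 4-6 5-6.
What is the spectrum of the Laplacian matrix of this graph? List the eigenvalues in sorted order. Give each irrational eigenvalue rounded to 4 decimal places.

[0, 6, 6, 6, 6, 6]

With the vertex order [1, 2, 3, 4, 5, 6], the degrees are [5, 5, 5, 5, 5, 5], giving D = diag(5, 5, 5, 5, 5, 5) and L = D - A. L is symmetric positive semidefinite, so every eigenvalue is real and nonnegative. The largest eigenvalue, 6, is at most the vertex count 6.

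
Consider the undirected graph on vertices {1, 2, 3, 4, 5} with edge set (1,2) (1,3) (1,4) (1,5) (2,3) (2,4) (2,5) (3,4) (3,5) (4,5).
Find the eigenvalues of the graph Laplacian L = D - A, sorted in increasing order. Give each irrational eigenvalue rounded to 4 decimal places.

With the vertex order [1, 2, 3, 4, 5], the degrees are [4, 4, 4, 4, 4], giving D = diag(4, 4, 4, 4, 4) and L = D - A. L is symmetric positive semidefinite, so every eigenvalue is real and nonnegative. The single zero eigenvalue shows the graph is connected.

[0, 5, 5, 5, 5]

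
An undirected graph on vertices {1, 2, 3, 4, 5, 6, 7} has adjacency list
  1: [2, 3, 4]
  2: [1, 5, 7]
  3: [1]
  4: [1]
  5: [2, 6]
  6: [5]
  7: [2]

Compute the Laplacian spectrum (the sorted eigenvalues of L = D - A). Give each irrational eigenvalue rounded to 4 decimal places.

Reading degrees in the order [1, 2, 3, 4, 5, 6, 7] gives [3, 3, 1, 1, 2, 1, 1]; set D = diag(3, 3, 1, 1, 2, 1, 1) and form L = D - A. L is symmetric positive semidefinite, so every eigenvalue is real and nonnegative. The single zero eigenvalue shows the graph is connected. There is one zero in the spectrum, matching the 1 component. By the matrix-tree theorem the graph has (1/7) * product of the nonzero eigenvalues = 1 spanning tree.

[0, 0.3217, 0.6802, 1, 2.1397, 3.2297, 4.6287]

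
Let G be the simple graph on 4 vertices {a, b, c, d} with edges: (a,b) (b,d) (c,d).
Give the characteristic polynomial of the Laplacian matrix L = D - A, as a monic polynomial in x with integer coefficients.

Reading degrees in the order [a, b, c, d] gives [1, 2, 1, 2]; set D = diag(1, 2, 1, 2) and form L = D - A. Computing det(xI - L) by cofactor expansion (or equivalently via sum-over-permutations) gives x^4 - 6x^3 + 10x^2 - 4x. Since p(0) = det(-L) = 0, x divides p(x). By the matrix-tree theorem the graph has (1/4) * product of the nonzero eigenvalues = 1 spanning tree.

x^4 - 6x^3 + 10x^2 - 4x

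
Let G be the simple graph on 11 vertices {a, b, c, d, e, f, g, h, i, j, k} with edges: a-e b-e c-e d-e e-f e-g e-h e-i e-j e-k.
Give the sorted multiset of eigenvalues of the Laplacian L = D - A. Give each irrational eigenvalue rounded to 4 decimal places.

[0, 1, 1, 1, 1, 1, 1, 1, 1, 1, 11]

Reading degrees in the order [a, b, c, d, e, f, g, h, i, j, k] gives [1, 1, 1, 1, 10, 1, 1, 1, 1, 1, 1]; set D = diag(1, 1, 1, 1, 10, 1, 1, 1, 1, 1, 1) and form L = D - A. L is symmetric positive semidefinite, so every eigenvalue is real and nonnegative. The single zero eigenvalue shows the graph is connected. By the matrix-tree theorem the graph has (1/11) * product of the nonzero eigenvalues = 1 spanning tree.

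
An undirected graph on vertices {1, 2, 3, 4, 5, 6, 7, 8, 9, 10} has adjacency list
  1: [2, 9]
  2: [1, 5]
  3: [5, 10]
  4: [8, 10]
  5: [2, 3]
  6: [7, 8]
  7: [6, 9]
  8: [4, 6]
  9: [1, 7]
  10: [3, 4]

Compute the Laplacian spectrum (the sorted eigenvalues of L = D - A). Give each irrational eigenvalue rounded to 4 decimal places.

[0, 0.3820, 0.3820, 1.3820, 1.3820, 2.6180, 2.6180, 3.6180, 3.6180, 4]

With the vertex order [1, 2, 3, 4, 5, 6, 7, 8, 9, 10], the degrees are [2, 2, 2, 2, 2, 2, 2, 2, 2, 2], giving D = diag(2, 2, 2, 2, 2, 2, 2, 2, 2, 2) and L = D - A. The multiplicity of 0 as a Laplacian eigenvalue equals the number of connected components. The single zero eigenvalue shows the graph is connected. There is one zero in the spectrum, matching the 1 component. By the matrix-tree theorem the graph has (1/10) * product of the nonzero eigenvalues = 10 spanning trees.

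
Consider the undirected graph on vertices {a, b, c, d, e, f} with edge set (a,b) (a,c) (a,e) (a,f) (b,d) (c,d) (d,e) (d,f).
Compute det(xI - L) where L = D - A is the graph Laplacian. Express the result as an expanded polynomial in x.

Each diagonal entry of L is the vertex degree and each off-diagonal entry is -1 where an edge is present, 0 otherwise; in the order [a, b, c, d, e, f] the diagonal is [4, 2, 2, 4, 2, 2]. L has integer entries, so p(x) = det(xI - L) has integer coefficients. Expanding the determinant yields x^6 - 16x^5 + 96x^4 - 272x^3 + 368x^2 - 192x. The constant term is 0 because L is singular (the all-ones vector lies in its kernel). By the matrix-tree theorem the graph has (1/6) * product of the nonzero eigenvalues = 32 spanning trees. The eigenvalues sum to 16, which equals trace(L) = 2|E|.

x^6 - 16x^5 + 96x^4 - 272x^3 + 368x^2 - 192x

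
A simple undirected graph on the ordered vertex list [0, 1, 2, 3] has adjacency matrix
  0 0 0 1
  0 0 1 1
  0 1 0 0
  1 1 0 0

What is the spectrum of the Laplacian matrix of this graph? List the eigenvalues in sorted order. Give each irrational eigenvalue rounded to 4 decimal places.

[0, 0.5858, 2, 3.4142]

Reading degrees in the order [0, 1, 2, 3] gives [1, 2, 1, 2]; set D = diag(1, 2, 1, 2) and form L = D - A. Since every row of L sums to 0, the all-ones vector is in the kernel and 0 is an eigenvalue. The single zero eigenvalue shows the graph is connected. There is one zero in the spectrum, matching the 1 component. The eigenvalues sum to 6, which equals trace(L) = 2|E|.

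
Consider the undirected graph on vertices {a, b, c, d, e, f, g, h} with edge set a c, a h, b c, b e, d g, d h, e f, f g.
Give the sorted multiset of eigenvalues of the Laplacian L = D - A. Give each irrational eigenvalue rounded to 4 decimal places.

Reading degrees in the order [a, b, c, d, e, f, g, h] gives [2, 2, 2, 2, 2, 2, 2, 2]; set D = diag(2, 2, 2, 2, 2, 2, 2, 2) and form L = D - A. Diagonalising L (or applying a numerical eigensolver to the 8x8 matrix) gives the spectrum above.

[0, 0.5858, 0.5858, 2, 2, 3.4142, 3.4142, 4]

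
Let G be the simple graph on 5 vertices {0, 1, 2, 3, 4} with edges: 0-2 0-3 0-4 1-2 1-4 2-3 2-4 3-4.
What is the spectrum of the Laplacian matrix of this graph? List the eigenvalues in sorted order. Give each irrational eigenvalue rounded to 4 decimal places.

[0, 2, 4, 5, 5]

Reading degrees in the order [0, 1, 2, 3, 4] gives [3, 2, 4, 3, 4]; set D = diag(3, 2, 4, 3, 4) and form L = D - A. Since every row of L sums to 0, the all-ones vector is in the kernel and 0 is an eigenvalue. The single zero eigenvalue shows the graph is connected. The eigenvalues sum to 16, which equals trace(L) = 2|E|.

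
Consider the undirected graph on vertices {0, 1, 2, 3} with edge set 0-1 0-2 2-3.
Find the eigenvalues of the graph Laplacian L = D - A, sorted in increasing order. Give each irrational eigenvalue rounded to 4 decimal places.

[0, 0.5858, 2, 3.4142]

With the vertex order [0, 1, 2, 3], the degrees are [2, 1, 2, 1], giving D = diag(2, 1, 2, 1) and L = D - A. Since every row of L sums to 0, the all-ones vector is in the kernel and 0 is an eigenvalue. The largest eigenvalue, 3.4142, is at most the vertex count 4.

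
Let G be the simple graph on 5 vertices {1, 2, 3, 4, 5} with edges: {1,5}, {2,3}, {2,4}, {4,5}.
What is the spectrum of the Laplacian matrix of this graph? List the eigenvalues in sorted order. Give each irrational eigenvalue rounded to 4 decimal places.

With the vertex order [1, 2, 3, 4, 5], the degrees are [1, 2, 1, 2, 2], giving D = diag(1, 2, 1, 2, 2) and L = D - A. L is symmetric positive semidefinite, so every eigenvalue is real and nonnegative. The single zero eigenvalue shows the graph is connected. There is one zero in the spectrum, matching the 1 component.

[0, 0.3820, 1.3820, 2.6180, 3.6180]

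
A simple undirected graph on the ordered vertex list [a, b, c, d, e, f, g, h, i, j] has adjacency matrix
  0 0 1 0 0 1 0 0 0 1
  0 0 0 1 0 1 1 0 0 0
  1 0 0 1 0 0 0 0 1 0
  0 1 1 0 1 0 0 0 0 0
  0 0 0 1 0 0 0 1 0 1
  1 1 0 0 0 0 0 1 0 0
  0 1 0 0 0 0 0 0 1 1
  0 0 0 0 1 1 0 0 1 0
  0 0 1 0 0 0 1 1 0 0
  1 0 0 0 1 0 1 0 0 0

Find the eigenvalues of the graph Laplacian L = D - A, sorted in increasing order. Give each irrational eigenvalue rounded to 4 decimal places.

With the vertex order [a, b, c, d, e, f, g, h, i, j], the degrees are [3, 3, 3, 3, 3, 3, 3, 3, 3, 3], giving D = diag(3, 3, 3, 3, 3, 3, 3, 3, 3, 3) and L = D - A. Diagonalising L (or applying a numerical eigensolver to the 10x10 matrix) gives the spectrum above.

[0, 2, 2, 2, 2, 2, 5, 5, 5, 5]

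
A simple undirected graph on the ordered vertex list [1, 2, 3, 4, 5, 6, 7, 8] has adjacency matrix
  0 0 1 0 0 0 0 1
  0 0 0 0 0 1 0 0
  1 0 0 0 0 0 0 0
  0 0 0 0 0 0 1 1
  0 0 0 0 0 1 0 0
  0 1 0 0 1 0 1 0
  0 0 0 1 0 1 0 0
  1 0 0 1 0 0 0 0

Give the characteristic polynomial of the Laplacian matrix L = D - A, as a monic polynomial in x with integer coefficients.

Reading degrees in the order [1, 2, 3, 4, 5, 6, 7, 8] gives [2, 1, 1, 2, 1, 3, 2, 2]; set D = diag(2, 1, 1, 2, 1, 3, 2, 2) and form L = D - A. Computing det(xI - L) by cofactor expansion (or equivalently via sum-over-permutations) gives x^8 - 14x^7 + 77x^6 - 212x^5 + 309x^4 - 232x^3 + 79x^2 - 8x. The constant term is 0 because L is singular (the all-ones vector lies in its kernel). There is one zero in the spectrum, matching the 1 component.

x^8 - 14x^7 + 77x^6 - 212x^5 + 309x^4 - 232x^3 + 79x^2 - 8x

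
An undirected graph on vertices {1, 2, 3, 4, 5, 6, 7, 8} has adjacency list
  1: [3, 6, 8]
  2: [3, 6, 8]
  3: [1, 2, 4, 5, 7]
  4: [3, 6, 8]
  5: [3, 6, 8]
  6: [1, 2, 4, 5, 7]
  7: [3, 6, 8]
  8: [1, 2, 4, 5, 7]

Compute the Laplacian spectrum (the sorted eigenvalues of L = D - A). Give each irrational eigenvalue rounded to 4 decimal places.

[0, 3, 3, 3, 3, 5, 5, 8]

Reading degrees in the order [1, 2, 3, 4, 5, 6, 7, 8] gives [3, 3, 5, 3, 3, 5, 3, 5]; set D = diag(3, 3, 5, 3, 3, 5, 3, 5) and form L = D - A. The multiplicity of 0 as a Laplacian eigenvalue equals the number of connected components. The eigenvalues sum to 30, which equals trace(L) = 2|E|. There is one zero in the spectrum, matching the 1 component.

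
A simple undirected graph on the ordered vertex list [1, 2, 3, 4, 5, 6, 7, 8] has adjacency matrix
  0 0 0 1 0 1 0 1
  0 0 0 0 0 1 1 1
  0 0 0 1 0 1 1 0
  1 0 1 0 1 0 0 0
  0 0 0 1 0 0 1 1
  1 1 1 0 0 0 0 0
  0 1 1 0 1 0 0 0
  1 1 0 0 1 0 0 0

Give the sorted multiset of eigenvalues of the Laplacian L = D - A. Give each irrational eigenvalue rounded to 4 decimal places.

[0, 2, 2, 2, 4, 4, 4, 6]

Reading degrees in the order [1, 2, 3, 4, 5, 6, 7, 8] gives [3, 3, 3, 3, 3, 3, 3, 3]; set D = diag(3, 3, 3, 3, 3, 3, 3, 3) and form L = D - A. Since every row of L sums to 0, the all-ones vector is in the kernel and 0 is an eigenvalue. The single zero eigenvalue shows the graph is connected. The largest eigenvalue, 6, is at most the vertex count 8. The eigenvalues sum to 24, which equals trace(L) = 2|E|.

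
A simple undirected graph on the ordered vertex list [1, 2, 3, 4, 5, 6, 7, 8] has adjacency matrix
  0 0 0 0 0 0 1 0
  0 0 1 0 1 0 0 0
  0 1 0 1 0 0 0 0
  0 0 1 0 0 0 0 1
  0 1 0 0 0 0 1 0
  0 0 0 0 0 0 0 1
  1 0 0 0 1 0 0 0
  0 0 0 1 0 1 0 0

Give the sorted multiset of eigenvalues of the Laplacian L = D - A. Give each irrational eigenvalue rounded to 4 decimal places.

[0, 0.1522, 0.5858, 1.2346, 2, 2.7654, 3.4142, 3.8478]

Each diagonal entry of L is the vertex degree and each off-diagonal entry is -1 where an edge is present, 0 otherwise; in the order [1, 2, 3, 4, 5, 6, 7, 8] the diagonal is [1, 2, 2, 2, 2, 1, 2, 2]. L is symmetric positive semidefinite, so every eigenvalue is real and nonnegative. The single zero eigenvalue shows the graph is connected. The largest eigenvalue, 3.8478, is at most the vertex count 8.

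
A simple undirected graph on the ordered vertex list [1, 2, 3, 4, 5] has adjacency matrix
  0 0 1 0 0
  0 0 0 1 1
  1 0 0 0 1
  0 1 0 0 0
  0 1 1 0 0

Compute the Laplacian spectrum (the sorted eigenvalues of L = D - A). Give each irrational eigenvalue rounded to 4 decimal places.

[0, 0.3820, 1.3820, 2.6180, 3.6180]

With the vertex order [1, 2, 3, 4, 5], the degrees are [1, 2, 2, 1, 2], giving D = diag(1, 2, 2, 1, 2) and L = D - A. Since every row of L sums to 0, the all-ones vector is in the kernel and 0 is an eigenvalue.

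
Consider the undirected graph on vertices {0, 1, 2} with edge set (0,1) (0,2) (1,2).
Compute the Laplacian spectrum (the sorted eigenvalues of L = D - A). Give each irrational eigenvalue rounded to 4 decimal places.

[0, 3, 3]

Reading degrees in the order [0, 1, 2] gives [2, 2, 2]; set D = diag(2, 2, 2) and form L = D - A. L is symmetric positive semidefinite, so every eigenvalue is real and nonnegative. The single zero eigenvalue shows the graph is connected. There is one zero in the spectrum, matching the 1 component.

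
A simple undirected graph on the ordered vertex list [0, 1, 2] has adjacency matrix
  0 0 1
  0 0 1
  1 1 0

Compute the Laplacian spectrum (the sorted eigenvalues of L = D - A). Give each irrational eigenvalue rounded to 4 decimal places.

[0, 1, 3]

With the vertex order [0, 1, 2], the degrees are [1, 1, 2], giving D = diag(1, 1, 2) and L = D - A. Since every row of L sums to 0, the all-ones vector is in the kernel and 0 is an eigenvalue. The single zero eigenvalue shows the graph is connected.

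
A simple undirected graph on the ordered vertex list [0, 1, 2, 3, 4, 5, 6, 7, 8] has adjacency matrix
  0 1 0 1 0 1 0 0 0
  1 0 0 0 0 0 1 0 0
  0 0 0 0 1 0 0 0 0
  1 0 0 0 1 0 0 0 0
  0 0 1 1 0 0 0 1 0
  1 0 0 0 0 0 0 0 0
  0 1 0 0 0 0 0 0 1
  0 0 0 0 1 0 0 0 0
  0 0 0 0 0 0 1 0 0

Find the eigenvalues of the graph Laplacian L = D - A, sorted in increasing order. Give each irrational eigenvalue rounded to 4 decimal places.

Reading degrees in the order [0, 1, 2, 3, 4, 5, 6, 7, 8] gives [3, 2, 1, 2, 3, 1, 2, 1, 1]; set D = diag(3, 2, 1, 2, 3, 1, 2, 1, 1) and form L = D - A. The multiplicity of 0 as a Laplacian eigenvalue equals the number of connected components. The single zero eigenvalue shows the graph is connected. There is one zero in the spectrum, matching the 1 component. The eigenvalues sum to 16, which equals trace(L) = 2|E|.

[0, 0.1658, 0.4679, 1, 1.3434, 1.6527, 3, 3.8794, 4.4909]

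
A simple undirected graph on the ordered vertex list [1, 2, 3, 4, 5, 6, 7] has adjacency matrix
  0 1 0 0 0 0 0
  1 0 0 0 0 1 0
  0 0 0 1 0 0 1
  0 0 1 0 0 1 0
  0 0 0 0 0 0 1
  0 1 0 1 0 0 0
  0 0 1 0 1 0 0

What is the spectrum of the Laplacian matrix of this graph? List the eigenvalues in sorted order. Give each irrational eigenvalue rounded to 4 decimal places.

[0, 0.1981, 0.7530, 1.5550, 2.4450, 3.2470, 3.8019]

Each diagonal entry of L is the vertex degree and each off-diagonal entry is -1 where an edge is present, 0 otherwise; in the order [1, 2, 3, 4, 5, 6, 7] the diagonal is [1, 2, 2, 2, 1, 2, 2]. The multiplicity of 0 as a Laplacian eigenvalue equals the number of connected components. By the matrix-tree theorem the graph has (1/7) * product of the nonzero eigenvalues = 1 spanning tree. There is one zero in the spectrum, matching the 1 component.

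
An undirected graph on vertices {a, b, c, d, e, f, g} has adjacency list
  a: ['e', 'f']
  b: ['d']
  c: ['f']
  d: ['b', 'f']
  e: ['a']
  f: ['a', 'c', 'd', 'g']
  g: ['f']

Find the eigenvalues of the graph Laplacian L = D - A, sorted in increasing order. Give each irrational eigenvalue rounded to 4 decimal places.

Reading degrees in the order [a, b, c, d, e, f, g] gives [2, 1, 1, 2, 1, 4, 1]; set D = diag(2, 1, 1, 2, 1, 4, 1) and form L = D - A. Since every row of L sums to 0, the all-ones vector is in the kernel and 0 is an eigenvalue. The single zero eigenvalue shows the graph is connected.

[0, 0.3820, 0.6086, 1, 2.2271, 2.6180, 5.1642]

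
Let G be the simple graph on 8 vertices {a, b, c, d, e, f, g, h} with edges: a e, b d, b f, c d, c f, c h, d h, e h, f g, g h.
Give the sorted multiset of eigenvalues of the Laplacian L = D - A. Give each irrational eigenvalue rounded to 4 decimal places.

Each diagonal entry of L is the vertex degree and each off-diagonal entry is -1 where an edge is present, 0 otherwise; in the order [a, b, c, d, e, f, g, h] the diagonal is [1, 2, 3, 3, 2, 3, 2, 4]. The multiplicity of 0 as a Laplacian eigenvalue equals the number of connected components. The single zero eigenvalue shows the graph is connected. There is one zero in the spectrum, matching the 1 component.

[0, 0.4071, 1.6145, 2, 2.5858, 3.1524, 4.8260, 5.4142]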